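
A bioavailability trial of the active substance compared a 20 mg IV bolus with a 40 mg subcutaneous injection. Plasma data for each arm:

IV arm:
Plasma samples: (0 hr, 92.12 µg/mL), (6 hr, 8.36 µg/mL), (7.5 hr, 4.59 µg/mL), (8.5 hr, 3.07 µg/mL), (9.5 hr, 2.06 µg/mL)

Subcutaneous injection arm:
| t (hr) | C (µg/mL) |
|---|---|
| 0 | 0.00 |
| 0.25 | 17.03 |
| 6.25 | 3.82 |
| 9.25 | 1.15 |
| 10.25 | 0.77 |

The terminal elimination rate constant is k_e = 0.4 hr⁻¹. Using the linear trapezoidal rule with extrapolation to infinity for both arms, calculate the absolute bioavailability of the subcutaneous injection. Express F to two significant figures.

Trapezoidal AUC_0→9.5 (IV):
  [0→6]: (92.12+8.36)/2 × 6 = 301.44
  [6→7.5]: (8.36+4.59)/2 × 1.5 = 9.7125
  [7.5→8.5]: (4.59+3.07)/2 × 1 = 3.83
  [8.5→9.5]: (3.07+2.06)/2 × 1 = 2.565
  Sum = 317.5475 µg/mL·hr
IV tail: 2.06/0.4 = 5.150; AUC_iv,0→∞ = 317.5475 + 5.150 = 322.6975 µg/mL·hr
Trapezoidal AUC_0→10.25 (subcutaneous injection):
  [0→0.25]: (0.00+17.03)/2 × 0.25 = 2.12875
  [0.25→6.25]: (17.03+3.82)/2 × 6 = 62.55
  [6.25→9.25]: (3.82+1.15)/2 × 3 = 7.455
  [9.25→10.25]: (1.15+0.77)/2 × 1 = 0.96
  Sum = 73.09375 µg/mL·hr
subcutaneous injection tail: 0.77/0.4 = 1.925; AUC_ev,0→∞ = 73.09375 + 1.925 = 75.01875 µg/mL·hr
F = (AUC_ev/D_ev)/(AUC_iv/D_iv) = (75.01875/40)/(322.6975/20) = 1.87547/16.134875 = 0.1162

F = 0.12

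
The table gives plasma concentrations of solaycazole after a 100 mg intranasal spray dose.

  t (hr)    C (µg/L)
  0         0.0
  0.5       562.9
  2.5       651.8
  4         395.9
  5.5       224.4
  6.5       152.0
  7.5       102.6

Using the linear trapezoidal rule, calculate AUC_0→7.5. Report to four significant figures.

AUC = 2922 µg/L·hr

Trapezoidal AUC_0→7.5:
  [0→0.5]: (0.0+562.9)/2 × 0.5 = 140.725
  [0.5→2.5]: (562.9+651.8)/2 × 2 = 1214.7
  [2.5→4]: (651.8+395.9)/2 × 1.5 = 785.775
  [4→5.5]: (395.9+224.4)/2 × 1.5 = 465.225
  [5.5→6.5]: (224.4+152.0)/2 × 1 = 188.2
  [6.5→7.5]: (152.0+102.6)/2 × 1 = 127.3
  Sum = 2921.925 µg/L·hr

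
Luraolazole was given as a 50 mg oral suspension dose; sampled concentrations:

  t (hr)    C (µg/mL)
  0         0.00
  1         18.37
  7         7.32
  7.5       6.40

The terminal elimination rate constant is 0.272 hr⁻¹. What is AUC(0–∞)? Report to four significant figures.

Trapezoidal AUC_0→7.5:
  [0→1]: (0.00+18.37)/2 × 1 = 9.185
  [1→7]: (18.37+7.32)/2 × 6 = 77.07
  [7→7.5]: (7.32+6.40)/2 × 0.5 = 3.43
  Sum = 89.685 µg/mL·hr
Extrapolated tail: C_last / k_e = 6.40 / 0.272 = 23.529
AUC_0→∞ = 89.685 + 23.529 = 113.214 µg/mL·hr

AUC = 113.2 µg/mL·hr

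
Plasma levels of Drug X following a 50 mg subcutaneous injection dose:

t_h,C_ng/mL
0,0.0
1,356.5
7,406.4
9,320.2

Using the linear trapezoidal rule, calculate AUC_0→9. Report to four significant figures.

Trapezoidal AUC_0→9:
  [0→1]: (0.0+356.5)/2 × 1 = 178.25
  [1→7]: (356.5+406.4)/2 × 6 = 2288.7
  [7→9]: (406.4+320.2)/2 × 2 = 726.6
  Sum = 3193.55 ng/mL·h

AUC = 3194 ng/mL·h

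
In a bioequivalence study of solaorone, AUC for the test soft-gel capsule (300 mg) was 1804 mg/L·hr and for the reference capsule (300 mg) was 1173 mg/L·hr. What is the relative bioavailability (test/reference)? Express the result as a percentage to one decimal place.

F_rel = 153.8%

F_rel = (AUC_test/D_test) / (AUC_ref/D_ref)
      = (1804/300) / (1173/300)
      = 6.01333 / 3.91 = 1.5379 = 153.79%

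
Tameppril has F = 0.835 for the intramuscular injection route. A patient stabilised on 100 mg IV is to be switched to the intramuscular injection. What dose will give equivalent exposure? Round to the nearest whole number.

D_intramuscular = 120 mg

For equal systemic exposure: F × D_ev = D_iv
D_ev = D_iv / F = 100 / 0.835 = 119.76 mg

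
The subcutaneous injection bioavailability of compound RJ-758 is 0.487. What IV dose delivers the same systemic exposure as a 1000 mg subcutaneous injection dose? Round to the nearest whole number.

D_iv = 487 mg

Systemic exposure from an extravascular dose = F × D_ev, so the equivalent IV dose is F × D_ev.
D_iv = F × D_ev = 0.487 × 1000 = 487 mg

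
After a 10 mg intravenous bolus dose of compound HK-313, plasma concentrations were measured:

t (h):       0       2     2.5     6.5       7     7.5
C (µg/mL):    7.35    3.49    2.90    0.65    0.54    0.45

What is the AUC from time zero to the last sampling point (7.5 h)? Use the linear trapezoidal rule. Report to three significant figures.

Trapezoidal AUC_0→7.5:
  [0→2]: (7.35+3.49)/2 × 2 = 10.84
  [2→2.5]: (3.49+2.90)/2 × 0.5 = 1.5975
  [2.5→6.5]: (2.90+0.65)/2 × 4 = 7.1
  [6.5→7]: (0.65+0.54)/2 × 0.5 = 0.2975
  [7→7.5]: (0.54+0.45)/2 × 0.5 = 0.2475
  Sum = 20.0825 µg/mL·h

AUC = 20.1 µg/mL·h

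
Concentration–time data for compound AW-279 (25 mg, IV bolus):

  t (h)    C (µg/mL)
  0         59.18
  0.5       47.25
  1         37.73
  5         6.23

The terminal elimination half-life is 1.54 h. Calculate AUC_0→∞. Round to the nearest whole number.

AUC = 150 µg/mL·h

Trapezoidal AUC_0→5:
  [0→0.5]: (59.18+47.25)/2 × 0.5 = 26.6075
  [0.5→1]: (47.25+37.73)/2 × 0.5 = 21.245
  [1→5]: (37.73+6.23)/2 × 4 = 87.92
  Sum = 135.7725 µg/mL·h
k_e = ln2 / t½ = 0.693147 / 1.54 = 0.4501 h^-1
Extrapolated tail: C_last / k_e = 6.23 / 0.4501 = 13.841
AUC_0→∞ = 135.7725 + 13.841 = 149.6135 µg/mL·h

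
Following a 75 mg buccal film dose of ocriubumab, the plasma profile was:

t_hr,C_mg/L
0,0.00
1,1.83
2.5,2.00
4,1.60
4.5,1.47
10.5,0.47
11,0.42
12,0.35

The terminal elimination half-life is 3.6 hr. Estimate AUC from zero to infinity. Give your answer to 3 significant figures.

AUC = 15.5 mg/L·hr

Trapezoidal AUC_0→12:
  [0→1]: (0.00+1.83)/2 × 1 = 0.915
  [1→2.5]: (1.83+2.00)/2 × 1.5 = 2.8725
  [2.5→4]: (2.00+1.60)/2 × 1.5 = 2.7
  [4→4.5]: (1.60+1.47)/2 × 0.5 = 0.7675
  [4.5→10.5]: (1.47+0.47)/2 × 6 = 5.82
  [10.5→11]: (0.47+0.42)/2 × 0.5 = 0.2225
  [11→12]: (0.42+0.35)/2 × 1 = 0.385
  Sum = 13.6825 mg/L·hr
k_e = ln2 / t½ = 0.693147 / 3.6 = 0.1925 hr^-1
Extrapolated tail: C_last / k_e = 0.35 / 0.1925 = 1.818
AUC_0→∞ = 13.6825 + 1.818 = 15.5005 mg/L·hr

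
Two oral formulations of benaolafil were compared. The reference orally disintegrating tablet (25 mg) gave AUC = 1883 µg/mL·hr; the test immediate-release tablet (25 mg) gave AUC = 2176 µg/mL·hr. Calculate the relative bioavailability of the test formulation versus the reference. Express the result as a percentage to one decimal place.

F_rel = 115.6%

F_rel = (AUC_test/D_test) / (AUC_ref/D_ref)
      = (2176/25) / (1883/25)
      = 87.04 / 75.32 = 1.1556 = 115.56%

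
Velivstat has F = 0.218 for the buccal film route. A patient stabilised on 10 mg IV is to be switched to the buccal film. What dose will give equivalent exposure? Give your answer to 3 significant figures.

For equal systemic exposure: F × D_ev = D_iv
D_ev = D_iv / F = 10 / 0.218 = 45.8716 mg

D_buccal = 45.9 mg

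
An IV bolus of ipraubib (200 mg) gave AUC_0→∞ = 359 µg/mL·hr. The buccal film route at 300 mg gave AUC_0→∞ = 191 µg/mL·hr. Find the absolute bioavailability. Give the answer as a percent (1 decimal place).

F = 35.5%

F = (AUC_ev / D_ev) / (AUC_iv / D_iv)
  = (191/300) / (359/200)
  = 0.636667 / 1.795 = 0.3547
  = 35.47%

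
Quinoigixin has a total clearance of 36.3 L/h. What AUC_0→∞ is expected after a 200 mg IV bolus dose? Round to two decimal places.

AUC_0→∞ = Dose_iv / CL
        = 200 / 36.3 = 5.50964 mg/L·h

AUC = 5.51 mg/L·h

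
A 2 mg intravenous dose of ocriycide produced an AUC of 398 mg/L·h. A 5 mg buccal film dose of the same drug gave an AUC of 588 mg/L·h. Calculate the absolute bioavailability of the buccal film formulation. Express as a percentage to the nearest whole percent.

F = 59%

F = (AUC_ev / D_ev) / (AUC_iv / D_iv)
  = (588/5) / (398/2)
  = 117.6 / 199 = 0.5910
  = 59.10%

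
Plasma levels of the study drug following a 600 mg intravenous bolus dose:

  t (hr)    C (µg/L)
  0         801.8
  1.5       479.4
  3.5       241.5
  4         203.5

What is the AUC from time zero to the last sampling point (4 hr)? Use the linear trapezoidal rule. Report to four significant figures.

AUC = 1793 µg/L·hr

Trapezoidal AUC_0→4:
  [0→1.5]: (801.8+479.4)/2 × 1.5 = 960.9
  [1.5→3.5]: (479.4+241.5)/2 × 2 = 720.9
  [3.5→4]: (241.5+203.5)/2 × 0.5 = 111.25
  Sum = 1793.05 µg/L·hr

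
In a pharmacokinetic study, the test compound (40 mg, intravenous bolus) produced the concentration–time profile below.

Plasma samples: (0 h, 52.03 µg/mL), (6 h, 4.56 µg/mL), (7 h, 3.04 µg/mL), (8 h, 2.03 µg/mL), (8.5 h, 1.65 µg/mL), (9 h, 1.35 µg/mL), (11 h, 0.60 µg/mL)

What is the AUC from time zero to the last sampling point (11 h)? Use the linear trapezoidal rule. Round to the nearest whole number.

AUC = 180 µg/mL·h

Trapezoidal AUC_0→11:
  [0→6]: (52.03+4.56)/2 × 6 = 169.77
  [6→7]: (4.56+3.04)/2 × 1 = 3.8
  [7→8]: (3.04+2.03)/2 × 1 = 2.535
  [8→8.5]: (2.03+1.65)/2 × 0.5 = 0.92
  [8.5→9]: (1.65+1.35)/2 × 0.5 = 0.75
  [9→11]: (1.35+0.60)/2 × 2 = 1.95
  Sum = 179.725 µg/mL·h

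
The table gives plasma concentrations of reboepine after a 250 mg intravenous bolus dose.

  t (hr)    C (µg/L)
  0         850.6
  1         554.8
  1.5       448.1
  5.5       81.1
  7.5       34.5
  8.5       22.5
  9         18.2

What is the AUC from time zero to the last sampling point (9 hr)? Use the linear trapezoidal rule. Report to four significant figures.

AUC = 2166 µg/L·hr

Trapezoidal AUC_0→9:
  [0→1]: (850.6+554.8)/2 × 1 = 702.7
  [1→1.5]: (554.8+448.1)/2 × 0.5 = 250.725
  [1.5→5.5]: (448.1+81.1)/2 × 4 = 1058.4
  [5.5→7.5]: (81.1+34.5)/2 × 2 = 115.6
  [7.5→8.5]: (34.5+22.5)/2 × 1 = 28.5
  [8.5→9]: (22.5+18.2)/2 × 0.5 = 10.175
  Sum = 2166.1 µg/L·hr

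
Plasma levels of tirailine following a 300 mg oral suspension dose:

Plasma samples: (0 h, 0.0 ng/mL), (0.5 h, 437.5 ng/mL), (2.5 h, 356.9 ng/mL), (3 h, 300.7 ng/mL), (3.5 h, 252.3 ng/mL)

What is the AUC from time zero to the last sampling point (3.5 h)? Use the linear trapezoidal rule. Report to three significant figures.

Trapezoidal AUC_0→3.5:
  [0→0.5]: (0.0+437.5)/2 × 0.5 = 109.375
  [0.5→2.5]: (437.5+356.9)/2 × 2 = 794.4
  [2.5→3]: (356.9+300.7)/2 × 0.5 = 164.4
  [3→3.5]: (300.7+252.3)/2 × 0.5 = 138.25
  Sum = 1206.425 ng/mL·h

AUC = 1210 ng/mL·h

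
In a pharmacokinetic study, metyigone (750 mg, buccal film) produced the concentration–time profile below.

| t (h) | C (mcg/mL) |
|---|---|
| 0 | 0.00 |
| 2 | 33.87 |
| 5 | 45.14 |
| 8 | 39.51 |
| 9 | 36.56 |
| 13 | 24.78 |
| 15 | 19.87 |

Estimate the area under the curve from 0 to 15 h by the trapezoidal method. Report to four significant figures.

AUC = 484.7 mcg/mL·h

Trapezoidal AUC_0→15:
  [0→2]: (0.00+33.87)/2 × 2 = 33.87
  [2→5]: (33.87+45.14)/2 × 3 = 118.515
  [5→8]: (45.14+39.51)/2 × 3 = 126.975
  [8→9]: (39.51+36.56)/2 × 1 = 38.035
  [9→13]: (36.56+24.78)/2 × 4 = 122.68
  [13→15]: (24.78+19.87)/2 × 2 = 44.65
  Sum = 484.725 mcg/mL·h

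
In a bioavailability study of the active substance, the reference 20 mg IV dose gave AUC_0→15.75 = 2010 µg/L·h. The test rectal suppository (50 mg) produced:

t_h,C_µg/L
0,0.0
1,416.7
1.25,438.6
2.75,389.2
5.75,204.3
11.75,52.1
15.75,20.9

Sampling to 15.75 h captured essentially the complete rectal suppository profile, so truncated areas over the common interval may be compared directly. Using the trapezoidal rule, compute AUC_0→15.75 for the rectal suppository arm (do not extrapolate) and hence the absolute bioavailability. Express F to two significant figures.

Trapezoidal AUC_0→15.75 (rectal suppository):
  [0→1]: (0.0+416.7)/2 × 1 = 208.35
  [1→1.25]: (416.7+438.6)/2 × 0.25 = 106.9125
  [1.25→2.75]: (438.6+389.2)/2 × 1.5 = 620.85
  [2.75→5.75]: (389.2+204.3)/2 × 3 = 890.25
  [5.75→11.75]: (204.3+52.1)/2 × 6 = 769.2
  [11.75→15.75]: (52.1+20.9)/2 × 4 = 146.0
  Sum = 2741.5625 µg/L·h
F = (AUC_ev/D_ev)/(AUC_iv/D_iv) = (2741.5625/50)/(2010/20) = 54.83125/100.5 = 0.5456

F = 0.55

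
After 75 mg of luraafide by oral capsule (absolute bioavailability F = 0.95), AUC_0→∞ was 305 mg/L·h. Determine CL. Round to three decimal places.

CL = F × Dose / AUC_0→∞
   = 0.95 × 75 / 305 = 0.233607 L/h

CL = 0.234 L/h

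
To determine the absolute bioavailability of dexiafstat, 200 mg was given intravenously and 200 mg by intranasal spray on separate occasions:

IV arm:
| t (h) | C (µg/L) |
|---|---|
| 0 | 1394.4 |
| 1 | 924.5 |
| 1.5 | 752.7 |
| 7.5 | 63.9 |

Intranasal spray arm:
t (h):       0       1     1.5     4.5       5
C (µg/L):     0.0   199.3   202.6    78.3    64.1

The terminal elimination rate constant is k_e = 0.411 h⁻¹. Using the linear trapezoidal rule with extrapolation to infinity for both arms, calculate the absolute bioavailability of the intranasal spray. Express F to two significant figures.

F = 0.19

Trapezoidal AUC_0→7.5 (IV):
  [0→1]: (1394.4+924.5)/2 × 1 = 1159.45
  [1→1.5]: (924.5+752.7)/2 × 0.5 = 419.3
  [1.5→7.5]: (752.7+63.9)/2 × 6 = 2449.8
  Sum = 4028.55 µg/L·h
IV tail: 63.9/0.411 = 155.474; AUC_iv,0→∞ = 4028.55 + 155.474 = 4184.024 µg/L·h
Trapezoidal AUC_0→5 (intranasal spray):
  [0→1]: (0.0+199.3)/2 × 1 = 99.65
  [1→1.5]: (199.3+202.6)/2 × 0.5 = 100.475
  [1.5→4.5]: (202.6+78.3)/2 × 3 = 421.35
  [4.5→5]: (78.3+64.1)/2 × 0.5 = 35.6
  Sum = 657.075 µg/L·h
intranasal spray tail: 64.1/0.411 = 155.961; AUC_ev,0→∞ = 657.075 + 155.961 = 813.036 µg/L·h
F = (AUC_ev/D_ev)/(AUC_iv/D_iv) = (813.036/200)/(4184.024/200) = 4.06518/20.92012 = 0.1943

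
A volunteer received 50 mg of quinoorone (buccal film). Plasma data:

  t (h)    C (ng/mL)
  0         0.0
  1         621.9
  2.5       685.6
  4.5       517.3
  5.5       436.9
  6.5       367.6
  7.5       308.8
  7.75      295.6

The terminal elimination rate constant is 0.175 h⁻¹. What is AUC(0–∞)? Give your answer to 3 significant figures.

AUC = 5480 ng/mL·h

Trapezoidal AUC_0→7.75:
  [0→1]: (0.0+621.9)/2 × 1 = 310.95
  [1→2.5]: (621.9+685.6)/2 × 1.5 = 980.625
  [2.5→4.5]: (685.6+517.3)/2 × 2 = 1202.9
  [4.5→5.5]: (517.3+436.9)/2 × 1 = 477.1
  [5.5→6.5]: (436.9+367.6)/2 × 1 = 402.25
  [6.5→7.5]: (367.6+308.8)/2 × 1 = 338.2
  [7.5→7.75]: (308.8+295.6)/2 × 0.25 = 75.55
  Sum = 3787.575 ng/mL·h
Extrapolated tail: C_last / k_e = 295.6 / 0.175 = 1689.143
AUC_0→∞ = 3787.575 + 1689.143 = 5476.718 ng/mL·h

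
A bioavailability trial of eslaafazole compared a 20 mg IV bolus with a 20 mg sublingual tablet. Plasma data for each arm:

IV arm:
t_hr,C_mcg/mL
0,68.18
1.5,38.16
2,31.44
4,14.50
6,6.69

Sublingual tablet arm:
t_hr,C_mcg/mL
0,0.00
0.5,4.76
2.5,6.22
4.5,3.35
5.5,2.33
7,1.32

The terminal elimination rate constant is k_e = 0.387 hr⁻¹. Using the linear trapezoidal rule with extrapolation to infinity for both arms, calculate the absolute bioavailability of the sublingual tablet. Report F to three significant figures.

F = 0.169

Trapezoidal AUC_0→6 (IV):
  [0→1.5]: (68.18+38.16)/2 × 1.5 = 79.755
  [1.5→2]: (38.16+31.44)/2 × 0.5 = 17.4
  [2→4]: (31.44+14.50)/2 × 2 = 45.94
  [4→6]: (14.50+6.69)/2 × 2 = 21.19
  Sum = 164.285 mcg/mL·hr
IV tail: 6.69/0.387 = 17.287; AUC_iv,0→∞ = 164.285 + 17.287 = 181.572 mcg/mL·hr
Trapezoidal AUC_0→7 (sublingual tablet):
  [0→0.5]: (0.00+4.76)/2 × 0.5 = 1.19
  [0.5→2.5]: (4.76+6.22)/2 × 2 = 10.98
  [2.5→4.5]: (6.22+3.35)/2 × 2 = 9.57
  [4.5→5.5]: (3.35+2.33)/2 × 1 = 2.84
  [5.5→7]: (2.33+1.32)/2 × 1.5 = 2.7375
  Sum = 27.3175 mcg/mL·hr
sublingual tablet tail: 1.32/0.387 = 3.411; AUC_ev,0→∞ = 27.3175 + 3.411 = 30.7285 mcg/mL·hr
F = (AUC_ev/D_ev)/(AUC_iv/D_iv) = (30.7285/20)/(181.572/20) = 1.536425/9.0786 = 0.1692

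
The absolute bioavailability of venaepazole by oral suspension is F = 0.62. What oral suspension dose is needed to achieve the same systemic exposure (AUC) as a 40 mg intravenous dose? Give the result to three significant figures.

For equal systemic exposure: F × D_ev = D_iv
D_ev = D_iv / F = 40 / 0.62 = 64.5161 mg

D_oral = 64.5 mg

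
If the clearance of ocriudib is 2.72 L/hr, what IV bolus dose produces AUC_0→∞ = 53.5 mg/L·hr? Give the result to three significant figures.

Dose = 146 mg

Dose_iv = CL × AUC_0→∞
     = 2.72 × 53.5 = 145.52 mg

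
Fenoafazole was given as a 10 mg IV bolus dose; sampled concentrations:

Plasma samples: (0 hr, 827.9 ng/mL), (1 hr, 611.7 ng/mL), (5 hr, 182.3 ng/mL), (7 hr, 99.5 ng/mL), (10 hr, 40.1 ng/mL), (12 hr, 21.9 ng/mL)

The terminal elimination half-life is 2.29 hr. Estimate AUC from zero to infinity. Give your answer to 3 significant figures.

AUC = 2930 ng/mL·hr

Trapezoidal AUC_0→12:
  [0→1]: (827.9+611.7)/2 × 1 = 719.8
  [1→5]: (611.7+182.3)/2 × 4 = 1588.0
  [5→7]: (182.3+99.5)/2 × 2 = 281.8
  [7→10]: (99.5+40.1)/2 × 3 = 209.4
  [10→12]: (40.1+21.9)/2 × 2 = 62.0
  Sum = 2861.0 ng/mL·hr
k_e = ln2 / t½ = 0.693147 / 2.29 = 0.3027 hr^-1
Extrapolated tail: C_last / k_e = 21.9 / 0.3027 = 72.349
AUC_0→∞ = 2861.0 + 72.349 = 2933.349 ng/mL·hr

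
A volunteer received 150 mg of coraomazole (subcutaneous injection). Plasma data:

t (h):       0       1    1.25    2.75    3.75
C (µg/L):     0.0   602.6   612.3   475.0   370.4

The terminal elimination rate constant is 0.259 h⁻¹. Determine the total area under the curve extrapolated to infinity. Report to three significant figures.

AUC = 3120 µg/L·h

Trapezoidal AUC_0→3.75:
  [0→1]: (0.0+602.6)/2 × 1 = 301.3
  [1→1.25]: (602.6+612.3)/2 × 0.25 = 151.8625
  [1.25→2.75]: (612.3+475.0)/2 × 1.5 = 815.475
  [2.75→3.75]: (475.0+370.4)/2 × 1 = 422.7
  Sum = 1691.3375 µg/L·h
Extrapolated tail: C_last / k_e = 370.4 / 0.259 = 1430.116
AUC_0→∞ = 1691.3375 + 1430.116 = 3121.4535 µg/L·h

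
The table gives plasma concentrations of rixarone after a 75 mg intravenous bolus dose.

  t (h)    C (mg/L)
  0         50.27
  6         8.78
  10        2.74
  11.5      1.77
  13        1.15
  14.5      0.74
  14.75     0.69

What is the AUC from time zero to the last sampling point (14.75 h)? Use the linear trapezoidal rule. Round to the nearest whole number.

AUC = 207 mg/L·h

Trapezoidal AUC_0→14.75:
  [0→6]: (50.27+8.78)/2 × 6 = 177.15
  [6→10]: (8.78+2.74)/2 × 4 = 23.04
  [10→11.5]: (2.74+1.77)/2 × 1.5 = 3.3825
  [11.5→13]: (1.77+1.15)/2 × 1.5 = 2.19
  [13→14.5]: (1.15+0.74)/2 × 1.5 = 1.4175
  [14.5→14.75]: (0.74+0.69)/2 × 0.25 = 0.17875
  Sum = 207.35875 mg/L·h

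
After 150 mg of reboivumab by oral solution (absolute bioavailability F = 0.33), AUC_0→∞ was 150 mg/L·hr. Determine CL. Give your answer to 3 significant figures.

CL = 0.330 L/hr

CL = F × Dose / AUC_0→∞
   = 0.33 × 150 / 150 = 0.33 L/hr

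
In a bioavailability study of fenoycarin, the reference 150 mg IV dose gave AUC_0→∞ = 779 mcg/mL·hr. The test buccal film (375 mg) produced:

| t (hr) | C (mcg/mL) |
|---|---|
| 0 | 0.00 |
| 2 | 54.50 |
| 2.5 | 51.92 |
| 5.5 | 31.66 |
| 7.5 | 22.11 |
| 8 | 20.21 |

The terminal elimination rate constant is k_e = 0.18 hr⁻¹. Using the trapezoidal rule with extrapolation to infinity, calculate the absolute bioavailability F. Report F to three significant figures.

F = 0.197

Trapezoidal AUC_0→8 (buccal film):
  [0→2]: (0.00+54.50)/2 × 2 = 54.5
  [2→2.5]: (54.50+51.92)/2 × 0.5 = 26.605
  [2.5→5.5]: (51.92+31.66)/2 × 3 = 125.37
  [5.5→7.5]: (31.66+22.11)/2 × 2 = 53.77
  [7.5→8]: (22.11+20.21)/2 × 0.5 = 10.58
  Sum = 270.825 mcg/mL·hr
Tail: C_last/k_e = 20.21/0.18 = 112.278
AUC_0→∞ (buccal film) = 270.825 + 112.278 = 383.103 mcg/mL·hr
F = (AUC_ev/D_ev)/(AUC_iv/D_iv) = (383.103/375)/(779/150) = 1.021608/5.19333 = 0.1967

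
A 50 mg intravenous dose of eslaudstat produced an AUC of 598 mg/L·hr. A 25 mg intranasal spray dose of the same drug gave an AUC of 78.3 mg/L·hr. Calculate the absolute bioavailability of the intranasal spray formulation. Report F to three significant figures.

F = 0.262

F = (AUC_ev / D_ev) / (AUC_iv / D_iv)
  = (78.3/25) / (598/50)
  = 3.132 / 11.96 = 0.2619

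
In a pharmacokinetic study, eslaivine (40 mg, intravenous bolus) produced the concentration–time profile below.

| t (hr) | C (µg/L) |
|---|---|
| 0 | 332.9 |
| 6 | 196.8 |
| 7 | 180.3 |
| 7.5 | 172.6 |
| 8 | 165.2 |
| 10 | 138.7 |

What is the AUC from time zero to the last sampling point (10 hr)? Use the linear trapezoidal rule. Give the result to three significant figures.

AUC = 2250 µg/L·hr

Trapezoidal AUC_0→10:
  [0→6]: (332.9+196.8)/2 × 6 = 1589.1
  [6→7]: (196.8+180.3)/2 × 1 = 188.55
  [7→7.5]: (180.3+172.6)/2 × 0.5 = 88.225
  [7.5→8]: (172.6+165.2)/2 × 0.5 = 84.45
  [8→10]: (165.2+138.7)/2 × 2 = 303.9
  Sum = 2254.225 µg/L·hr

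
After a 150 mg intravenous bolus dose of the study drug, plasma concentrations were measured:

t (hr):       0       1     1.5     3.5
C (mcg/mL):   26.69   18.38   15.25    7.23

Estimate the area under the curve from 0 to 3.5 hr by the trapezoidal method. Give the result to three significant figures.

Trapezoidal AUC_0→3.5:
  [0→1]: (26.69+18.38)/2 × 1 = 22.535
  [1→1.5]: (18.38+15.25)/2 × 0.5 = 8.4075
  [1.5→3.5]: (15.25+7.23)/2 × 2 = 22.48
  Sum = 53.4225 mcg/mL·hr

AUC = 53.4 mcg/mL·hr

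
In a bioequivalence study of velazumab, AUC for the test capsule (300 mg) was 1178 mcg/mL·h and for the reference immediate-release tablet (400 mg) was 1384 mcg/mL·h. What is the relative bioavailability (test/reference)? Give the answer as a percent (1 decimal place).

F_rel = (AUC_test/D_test) / (AUC_ref/D_ref)
      = (1178/300) / (1384/400)
      = 3.92667 / 3.46 = 1.1349 = 113.49%

F_rel = 113.5%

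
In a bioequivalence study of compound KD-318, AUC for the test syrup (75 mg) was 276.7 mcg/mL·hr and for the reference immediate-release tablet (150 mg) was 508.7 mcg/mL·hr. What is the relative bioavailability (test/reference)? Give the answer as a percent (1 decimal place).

F_rel = 108.8%

F_rel = (AUC_test/D_test) / (AUC_ref/D_ref)
      = (276.7/75) / (508.7/150)
      = 3.68933 / 3.39133 = 1.0879 = 108.79%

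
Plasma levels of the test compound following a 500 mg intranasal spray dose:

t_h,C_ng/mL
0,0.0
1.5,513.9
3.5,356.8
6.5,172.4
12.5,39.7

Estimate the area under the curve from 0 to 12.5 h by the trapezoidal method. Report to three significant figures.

AUC = 2690 ng/mL·h

Trapezoidal AUC_0→12.5:
  [0→1.5]: (0.0+513.9)/2 × 1.5 = 385.425
  [1.5→3.5]: (513.9+356.8)/2 × 2 = 870.7
  [3.5→6.5]: (356.8+172.4)/2 × 3 = 793.8
  [6.5→12.5]: (172.4+39.7)/2 × 6 = 636.3
  Sum = 2686.225 ng/mL·h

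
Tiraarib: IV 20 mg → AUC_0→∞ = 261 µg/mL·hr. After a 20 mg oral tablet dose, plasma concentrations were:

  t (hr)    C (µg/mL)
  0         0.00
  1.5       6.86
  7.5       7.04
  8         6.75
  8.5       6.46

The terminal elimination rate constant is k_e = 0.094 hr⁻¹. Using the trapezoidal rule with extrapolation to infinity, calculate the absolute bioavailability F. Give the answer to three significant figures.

F = 0.469

Trapezoidal AUC_0→8.5 (oral tablet):
  [0→1.5]: (0.00+6.86)/2 × 1.5 = 5.145
  [1.5→7.5]: (6.86+7.04)/2 × 6 = 41.7
  [7.5→8]: (7.04+6.75)/2 × 0.5 = 3.4475
  [8→8.5]: (6.75+6.46)/2 × 0.5 = 3.3025
  Sum = 53.595 µg/mL·hr
Tail: C_last/k_e = 6.46/0.094 = 68.723
AUC_0→∞ (oral tablet) = 53.595 + 68.723 = 122.318 µg/mL·hr
F = (AUC_ev/D_ev)/(AUC_iv/D_iv) = (122.318/20)/(261/20) = 6.1159/13.05 = 0.4687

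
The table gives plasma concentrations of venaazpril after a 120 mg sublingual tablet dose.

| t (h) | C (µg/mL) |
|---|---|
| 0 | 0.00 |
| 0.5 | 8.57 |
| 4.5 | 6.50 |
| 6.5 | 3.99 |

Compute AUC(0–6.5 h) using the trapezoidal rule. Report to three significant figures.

Trapezoidal AUC_0→6.5:
  [0→0.5]: (0.00+8.57)/2 × 0.5 = 2.1425
  [0.5→4.5]: (8.57+6.50)/2 × 4 = 30.14
  [4.5→6.5]: (6.50+3.99)/2 × 2 = 10.49
  Sum = 42.7725 µg/mL·h

AUC = 42.8 µg/mL·h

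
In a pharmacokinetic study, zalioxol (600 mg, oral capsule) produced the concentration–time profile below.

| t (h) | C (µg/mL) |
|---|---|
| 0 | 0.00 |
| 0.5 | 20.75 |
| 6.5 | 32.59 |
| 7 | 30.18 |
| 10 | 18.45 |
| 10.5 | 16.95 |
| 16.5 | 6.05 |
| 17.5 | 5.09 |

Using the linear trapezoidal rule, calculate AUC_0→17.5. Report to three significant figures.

AUC = 337 µg/mL·h

Trapezoidal AUC_0→17.5:
  [0→0.5]: (0.00+20.75)/2 × 0.5 = 5.1875
  [0.5→6.5]: (20.75+32.59)/2 × 6 = 160.02
  [6.5→7]: (32.59+30.18)/2 × 0.5 = 15.6925
  [7→10]: (30.18+18.45)/2 × 3 = 72.945
  [10→10.5]: (18.45+16.95)/2 × 0.5 = 8.85
  [10.5→16.5]: (16.95+6.05)/2 × 6 = 69.0
  [16.5→17.5]: (6.05+5.09)/2 × 1 = 5.57
  Sum = 337.265 µg/mL·h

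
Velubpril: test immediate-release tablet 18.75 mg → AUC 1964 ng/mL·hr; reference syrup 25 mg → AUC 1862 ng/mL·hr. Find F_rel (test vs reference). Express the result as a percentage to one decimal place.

F_rel = 140.6%

F_rel = (AUC_test/D_test) / (AUC_ref/D_ref)
      = (1964/18.75) / (1862/25)
      = 104.747 / 74.48 = 1.4064 = 140.64%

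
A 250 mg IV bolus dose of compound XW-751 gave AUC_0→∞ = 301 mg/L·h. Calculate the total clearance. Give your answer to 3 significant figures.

CL = 0.831 L/h

CL = Dose_iv / AUC_0→∞
   = 250 / 301 = 0.830565 L/h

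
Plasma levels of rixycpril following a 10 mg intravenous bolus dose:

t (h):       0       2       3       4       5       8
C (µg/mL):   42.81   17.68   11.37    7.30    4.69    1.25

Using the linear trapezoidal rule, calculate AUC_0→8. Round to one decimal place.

AUC = 99.3 µg/mL·h

Trapezoidal AUC_0→8:
  [0→2]: (42.81+17.68)/2 × 2 = 60.49
  [2→3]: (17.68+11.37)/2 × 1 = 14.525
  [3→4]: (11.37+7.30)/2 × 1 = 9.335
  [4→5]: (7.30+4.69)/2 × 1 = 5.995
  [5→8]: (4.69+1.25)/2 × 3 = 8.91
  Sum = 99.255 µg/mL·h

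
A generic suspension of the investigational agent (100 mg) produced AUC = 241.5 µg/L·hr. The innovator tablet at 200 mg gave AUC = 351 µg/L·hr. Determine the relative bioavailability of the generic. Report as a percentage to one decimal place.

F_rel = (AUC_test/D_test) / (AUC_ref/D_ref)
      = (241.5/100) / (351/200)
      = 2.415 / 1.755 = 1.3761 = 137.61%

F_rel = 137.6%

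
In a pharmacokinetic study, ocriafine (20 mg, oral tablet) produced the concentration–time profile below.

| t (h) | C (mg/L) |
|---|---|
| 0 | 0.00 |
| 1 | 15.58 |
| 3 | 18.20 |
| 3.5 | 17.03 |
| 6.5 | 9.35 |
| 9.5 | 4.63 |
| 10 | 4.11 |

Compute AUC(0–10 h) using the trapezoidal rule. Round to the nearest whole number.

Trapezoidal AUC_0→10:
  [0→1]: (0.00+15.58)/2 × 1 = 7.79
  [1→3]: (15.58+18.20)/2 × 2 = 33.78
  [3→3.5]: (18.20+17.03)/2 × 0.5 = 8.8075
  [3.5→6.5]: (17.03+9.35)/2 × 3 = 39.57
  [6.5→9.5]: (9.35+4.63)/2 × 3 = 20.97
  [9.5→10]: (4.63+4.11)/2 × 0.5 = 2.185
  Sum = 113.1025 mg/L·h

AUC = 113 mg/L·h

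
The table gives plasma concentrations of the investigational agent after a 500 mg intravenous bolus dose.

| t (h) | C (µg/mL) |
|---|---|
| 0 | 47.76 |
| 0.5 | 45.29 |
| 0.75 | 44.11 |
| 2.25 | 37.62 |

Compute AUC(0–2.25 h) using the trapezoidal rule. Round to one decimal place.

Trapezoidal AUC_0→2.25:
  [0→0.5]: (47.76+45.29)/2 × 0.5 = 23.2625
  [0.5→0.75]: (45.29+44.11)/2 × 0.25 = 11.175
  [0.75→2.25]: (44.11+37.62)/2 × 1.5 = 61.2975
  Sum = 95.735 µg/mL·h

AUC = 95.7 µg/mL·h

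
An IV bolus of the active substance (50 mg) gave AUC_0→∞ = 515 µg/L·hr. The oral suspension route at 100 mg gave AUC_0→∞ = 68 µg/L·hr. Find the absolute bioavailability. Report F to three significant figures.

F = 0.0660

F = (AUC_ev / D_ev) / (AUC_iv / D_iv)
  = (68/100) / (515/50)
  = 0.68 / 10.3 = 0.0660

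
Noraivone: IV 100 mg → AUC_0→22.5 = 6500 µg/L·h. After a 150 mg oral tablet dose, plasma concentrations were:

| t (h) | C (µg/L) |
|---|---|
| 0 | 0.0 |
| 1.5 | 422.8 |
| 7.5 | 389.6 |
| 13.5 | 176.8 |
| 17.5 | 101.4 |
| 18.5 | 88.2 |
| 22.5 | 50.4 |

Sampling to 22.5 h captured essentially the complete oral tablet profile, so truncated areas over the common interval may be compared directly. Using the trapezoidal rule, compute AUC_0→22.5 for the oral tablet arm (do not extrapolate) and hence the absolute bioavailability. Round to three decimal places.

Trapezoidal AUC_0→22.5 (oral tablet):
  [0→1.5]: (0.0+422.8)/2 × 1.5 = 317.1
  [1.5→7.5]: (422.8+389.6)/2 × 6 = 2437.2
  [7.5→13.5]: (389.6+176.8)/2 × 6 = 1699.2
  [13.5→17.5]: (176.8+101.4)/2 × 4 = 556.4
  [17.5→18.5]: (101.4+88.2)/2 × 1 = 94.8
  [18.5→22.5]: (88.2+50.4)/2 × 4 = 277.2
  Sum = 5381.9 µg/L·h
F = (AUC_ev/D_ev)/(AUC_iv/D_iv) = (5381.9/150)/(6500/100) = 35.8793/65 = 0.5520

F = 0.552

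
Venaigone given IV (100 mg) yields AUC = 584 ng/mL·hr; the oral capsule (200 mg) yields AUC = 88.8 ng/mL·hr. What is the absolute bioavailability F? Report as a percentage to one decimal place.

F = (AUC_ev / D_ev) / (AUC_iv / D_iv)
  = (88.8/200) / (584/100)
  = 0.444 / 5.84 = 0.0760
  = 7.60%

F = 7.6%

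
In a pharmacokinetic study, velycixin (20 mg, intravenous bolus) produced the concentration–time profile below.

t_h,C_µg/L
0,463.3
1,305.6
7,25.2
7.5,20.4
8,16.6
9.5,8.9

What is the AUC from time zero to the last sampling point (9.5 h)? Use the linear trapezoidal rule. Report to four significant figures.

AUC = 1417 µg/L·h

Trapezoidal AUC_0→9.5:
  [0→1]: (463.3+305.6)/2 × 1 = 384.45
  [1→7]: (305.6+25.2)/2 × 6 = 992.4
  [7→7.5]: (25.2+20.4)/2 × 0.5 = 11.4
  [7.5→8]: (20.4+16.6)/2 × 0.5 = 9.25
  [8→9.5]: (16.6+8.9)/2 × 1.5 = 19.125
  Sum = 1416.625 µg/L·h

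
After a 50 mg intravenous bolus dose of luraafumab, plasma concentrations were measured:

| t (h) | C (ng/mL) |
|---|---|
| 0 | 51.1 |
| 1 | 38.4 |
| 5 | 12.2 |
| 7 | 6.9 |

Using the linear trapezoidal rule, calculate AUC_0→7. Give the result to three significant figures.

AUC = 165 ng/mL·h

Trapezoidal AUC_0→7:
  [0→1]: (51.1+38.4)/2 × 1 = 44.75
  [1→5]: (38.4+12.2)/2 × 4 = 101.2
  [5→7]: (12.2+6.9)/2 × 2 = 19.1
  Sum = 165.05 ng/mL·h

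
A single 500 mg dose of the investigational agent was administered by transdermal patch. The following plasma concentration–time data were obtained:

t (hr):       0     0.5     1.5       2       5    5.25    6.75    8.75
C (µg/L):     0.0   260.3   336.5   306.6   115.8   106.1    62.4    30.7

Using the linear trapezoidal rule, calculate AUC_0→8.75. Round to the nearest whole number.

Trapezoidal AUC_0→8.75:
  [0→0.5]: (0.0+260.3)/2 × 0.5 = 65.075
  [0.5→1.5]: (260.3+336.5)/2 × 1 = 298.4
  [1.5→2]: (336.5+306.6)/2 × 0.5 = 160.775
  [2→5]: (306.6+115.8)/2 × 3 = 633.6
  [5→5.25]: (115.8+106.1)/2 × 0.25 = 27.7375
  [5.25→6.75]: (106.1+62.4)/2 × 1.5 = 126.375
  [6.75→8.75]: (62.4+30.7)/2 × 2 = 93.1
  Sum = 1405.0625 µg/L·hr

AUC = 1405 µg/L·hr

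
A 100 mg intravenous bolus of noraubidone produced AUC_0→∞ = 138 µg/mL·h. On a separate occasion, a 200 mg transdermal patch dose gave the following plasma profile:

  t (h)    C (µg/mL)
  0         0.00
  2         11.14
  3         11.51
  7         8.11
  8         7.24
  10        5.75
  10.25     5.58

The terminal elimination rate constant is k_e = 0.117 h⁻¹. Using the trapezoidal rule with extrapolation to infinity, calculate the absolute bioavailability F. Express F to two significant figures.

F = 0.48

Trapezoidal AUC_0→10.25 (transdermal patch):
  [0→2]: (0.00+11.14)/2 × 2 = 11.14
  [2→3]: (11.14+11.51)/2 × 1 = 11.325
  [3→7]: (11.51+8.11)/2 × 4 = 39.24
  [7→8]: (8.11+7.24)/2 × 1 = 7.675
  [8→10]: (7.24+5.75)/2 × 2 = 12.99
  [10→10.25]: (5.75+5.58)/2 × 0.25 = 1.41625
  Sum = 83.78625 µg/mL·h
Tail: C_last/k_e = 5.58/0.117 = 47.692
AUC_0→∞ (transdermal patch) = 83.78625 + 47.692 = 131.47825 µg/mL·h
F = (AUC_ev/D_ev)/(AUC_iv/D_iv) = (131.47825/200)/(138/100) = 0.65739125/1.38 = 0.4764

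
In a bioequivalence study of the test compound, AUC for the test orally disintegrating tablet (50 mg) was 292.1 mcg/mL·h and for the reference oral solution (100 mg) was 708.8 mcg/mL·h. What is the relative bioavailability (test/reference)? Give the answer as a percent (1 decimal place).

F_rel = 82.4%

F_rel = (AUC_test/D_test) / (AUC_ref/D_ref)
      = (292.1/50) / (708.8/100)
      = 5.842 / 7.088 = 0.8242 = 82.42%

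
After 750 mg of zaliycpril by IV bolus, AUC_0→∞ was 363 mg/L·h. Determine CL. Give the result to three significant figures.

CL = Dose_iv / AUC_0→∞
   = 750 / 363 = 2.06612 L/h

CL = 2.07 L/h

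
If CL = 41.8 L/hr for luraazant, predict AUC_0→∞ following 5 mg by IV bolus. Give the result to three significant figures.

AUC = 0.120 mg/L·hr

AUC_0→∞ = Dose_iv / CL
        = 5 / 41.8 = 0.119617 mg/L·hr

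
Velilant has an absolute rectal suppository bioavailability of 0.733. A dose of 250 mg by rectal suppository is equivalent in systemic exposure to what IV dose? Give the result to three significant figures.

D_iv = 183 mg

Systemic exposure from an extravascular dose = F × D_ev, so the equivalent IV dose is F × D_ev.
D_iv = F × D_ev = 0.733 × 250 = 183.25 mg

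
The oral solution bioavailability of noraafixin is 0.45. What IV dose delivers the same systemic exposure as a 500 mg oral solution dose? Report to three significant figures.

D_iv = 225 mg

Systemic exposure from an extravascular dose = F × D_ev, so the equivalent IV dose is F × D_ev.
D_iv = F × D_ev = 0.45 × 500 = 225 mg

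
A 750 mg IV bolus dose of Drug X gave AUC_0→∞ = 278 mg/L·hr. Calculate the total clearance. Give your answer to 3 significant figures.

CL = 2.70 L/hr

CL = Dose_iv / AUC_0→∞
   = 750 / 278 = 2.69784 L/hr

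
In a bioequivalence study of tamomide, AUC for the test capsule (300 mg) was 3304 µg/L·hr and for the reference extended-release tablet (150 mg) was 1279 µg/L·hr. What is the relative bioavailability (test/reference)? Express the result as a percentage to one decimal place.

F_rel = 129.2%

F_rel = (AUC_test/D_test) / (AUC_ref/D_ref)
      = (3304/300) / (1279/150)
      = 11.0133 / 8.52667 = 1.2916 = 129.16%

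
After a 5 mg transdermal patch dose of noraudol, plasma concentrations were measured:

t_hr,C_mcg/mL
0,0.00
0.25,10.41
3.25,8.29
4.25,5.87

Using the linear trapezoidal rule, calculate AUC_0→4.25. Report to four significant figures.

AUC = 36.43 mcg/mL·hr

Trapezoidal AUC_0→4.25:
  [0→0.25]: (0.00+10.41)/2 × 0.25 = 1.30125
  [0.25→3.25]: (10.41+8.29)/2 × 3 = 28.05
  [3.25→4.25]: (8.29+5.87)/2 × 1 = 7.08
  Sum = 36.43125 mcg/mL·hr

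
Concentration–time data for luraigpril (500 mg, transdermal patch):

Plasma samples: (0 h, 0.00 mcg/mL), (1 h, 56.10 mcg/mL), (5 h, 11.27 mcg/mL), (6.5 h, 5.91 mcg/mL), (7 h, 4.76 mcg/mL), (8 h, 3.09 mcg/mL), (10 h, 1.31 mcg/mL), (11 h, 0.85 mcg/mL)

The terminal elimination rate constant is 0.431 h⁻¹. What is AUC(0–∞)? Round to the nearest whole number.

Trapezoidal AUC_0→11:
  [0→1]: (0.00+56.10)/2 × 1 = 28.05
  [1→5]: (56.10+11.27)/2 × 4 = 134.74
  [5→6.5]: (11.27+5.91)/2 × 1.5 = 12.885
  [6.5→7]: (5.91+4.76)/2 × 0.5 = 2.6675
  [7→8]: (4.76+3.09)/2 × 1 = 3.925
  [8→10]: (3.09+1.31)/2 × 2 = 4.4
  [10→11]: (1.31+0.85)/2 × 1 = 1.08
  Sum = 187.7475 mcg/mL·h
Extrapolated tail: C_last / k_e = 0.85 / 0.431 = 1.972
AUC_0→∞ = 187.7475 + 1.972 = 189.7195 mcg/mL·h

AUC = 190 mcg/mL·h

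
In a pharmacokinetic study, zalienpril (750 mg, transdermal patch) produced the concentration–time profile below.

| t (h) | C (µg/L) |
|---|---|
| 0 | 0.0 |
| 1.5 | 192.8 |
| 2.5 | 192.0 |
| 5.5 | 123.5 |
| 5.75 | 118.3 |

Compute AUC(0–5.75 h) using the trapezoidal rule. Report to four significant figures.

Trapezoidal AUC_0→5.75:
  [0→1.5]: (0.0+192.8)/2 × 1.5 = 144.6
  [1.5→2.5]: (192.8+192.0)/2 × 1 = 192.4
  [2.5→5.5]: (192.0+123.5)/2 × 3 = 473.25
  [5.5→5.75]: (123.5+118.3)/2 × 0.25 = 30.225
  Sum = 840.475 µg/L·h

AUC = 840.5 µg/L·h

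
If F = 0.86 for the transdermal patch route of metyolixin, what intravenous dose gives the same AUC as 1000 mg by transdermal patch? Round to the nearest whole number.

Systemic exposure from an extravascular dose = F × D_ev, so the equivalent IV dose is F × D_ev.
D_iv = F × D_ev = 0.86 × 1000 = 860 mg

D_iv = 860 mg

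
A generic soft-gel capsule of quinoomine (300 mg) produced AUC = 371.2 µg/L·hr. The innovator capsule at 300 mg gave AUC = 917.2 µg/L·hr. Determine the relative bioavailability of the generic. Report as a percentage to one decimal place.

F_rel = 40.5%

F_rel = (AUC_test/D_test) / (AUC_ref/D_ref)
      = (371.2/300) / (917.2/300)
      = 1.23733 / 3.05733 = 0.4047 = 40.47%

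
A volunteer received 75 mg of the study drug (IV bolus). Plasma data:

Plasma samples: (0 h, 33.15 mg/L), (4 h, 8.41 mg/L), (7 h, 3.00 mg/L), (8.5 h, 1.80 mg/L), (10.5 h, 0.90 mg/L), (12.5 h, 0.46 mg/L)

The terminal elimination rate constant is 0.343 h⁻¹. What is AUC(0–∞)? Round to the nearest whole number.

AUC = 109 mg/L·h

Trapezoidal AUC_0→12.5:
  [0→4]: (33.15+8.41)/2 × 4 = 83.12
  [4→7]: (8.41+3.00)/2 × 3 = 17.115
  [7→8.5]: (3.00+1.80)/2 × 1.5 = 3.6
  [8.5→10.5]: (1.80+0.90)/2 × 2 = 2.7
  [10.5→12.5]: (0.90+0.46)/2 × 2 = 1.36
  Sum = 107.895 mg/L·h
Extrapolated tail: C_last / k_e = 0.46 / 0.343 = 1.341
AUC_0→∞ = 107.895 + 1.341 = 109.236 mg/L·h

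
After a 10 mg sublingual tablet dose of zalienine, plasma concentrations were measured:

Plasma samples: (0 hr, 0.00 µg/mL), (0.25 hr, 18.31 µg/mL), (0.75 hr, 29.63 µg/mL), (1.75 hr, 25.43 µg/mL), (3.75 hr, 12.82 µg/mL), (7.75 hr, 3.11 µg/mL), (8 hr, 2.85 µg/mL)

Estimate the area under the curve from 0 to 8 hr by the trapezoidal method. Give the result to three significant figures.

AUC = 113 µg/mL·hr

Trapezoidal AUC_0→8:
  [0→0.25]: (0.00+18.31)/2 × 0.25 = 2.28875
  [0.25→0.75]: (18.31+29.63)/2 × 0.5 = 11.985
  [0.75→1.75]: (29.63+25.43)/2 × 1 = 27.53
  [1.75→3.75]: (25.43+12.82)/2 × 2 = 38.25
  [3.75→7.75]: (12.82+3.11)/2 × 4 = 31.86
  [7.75→8]: (3.11+2.85)/2 × 0.25 = 0.745
  Sum = 112.65875 µg/mL·hr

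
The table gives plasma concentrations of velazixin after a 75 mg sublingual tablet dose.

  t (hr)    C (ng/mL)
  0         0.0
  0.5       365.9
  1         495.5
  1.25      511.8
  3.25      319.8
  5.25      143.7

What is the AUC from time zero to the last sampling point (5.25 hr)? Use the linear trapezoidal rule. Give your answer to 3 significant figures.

Trapezoidal AUC_0→5.25:
  [0→0.5]: (0.0+365.9)/2 × 0.5 = 91.475
  [0.5→1]: (365.9+495.5)/2 × 0.5 = 215.35
  [1→1.25]: (495.5+511.8)/2 × 0.25 = 125.9125
  [1.25→3.25]: (511.8+319.8)/2 × 2 = 831.6
  [3.25→5.25]: (319.8+143.7)/2 × 2 = 463.5
  Sum = 1727.8375 ng/mL·hr

AUC = 1730 ng/mL·hr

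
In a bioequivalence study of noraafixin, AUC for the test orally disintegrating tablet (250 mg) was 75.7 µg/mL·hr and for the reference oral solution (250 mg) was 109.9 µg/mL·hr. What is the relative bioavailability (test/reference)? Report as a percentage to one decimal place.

F_rel = (AUC_test/D_test) / (AUC_ref/D_ref)
      = (75.7/250) / (109.9/250)
      = 0.3028 / 0.4396 = 0.6888 = 68.88%

F_rel = 68.9%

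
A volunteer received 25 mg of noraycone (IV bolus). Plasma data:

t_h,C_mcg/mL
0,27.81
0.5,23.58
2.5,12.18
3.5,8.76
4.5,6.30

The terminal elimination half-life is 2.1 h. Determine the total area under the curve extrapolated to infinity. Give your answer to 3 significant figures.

Trapezoidal AUC_0→4.5:
  [0→0.5]: (27.81+23.58)/2 × 0.5 = 12.8475
  [0.5→2.5]: (23.58+12.18)/2 × 2 = 35.76
  [2.5→3.5]: (12.18+8.76)/2 × 1 = 10.47
  [3.5→4.5]: (8.76+6.30)/2 × 1 = 7.53
  Sum = 66.6075 mcg/mL·h
k_e = ln2 / t½ = 0.693147 / 2.1 = 0.3301 h^-1
Extrapolated tail: C_last / k_e = 6.30 / 0.3301 = 19.085
AUC_0→∞ = 66.6075 + 19.085 = 85.6925 mcg/mL·h

AUC = 85.7 mcg/mL·h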